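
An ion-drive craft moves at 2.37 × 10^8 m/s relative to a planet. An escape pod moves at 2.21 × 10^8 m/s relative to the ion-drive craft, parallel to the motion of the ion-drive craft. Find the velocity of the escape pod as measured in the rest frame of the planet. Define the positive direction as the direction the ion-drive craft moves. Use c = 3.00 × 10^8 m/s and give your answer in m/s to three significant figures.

In units of c (dividing by 3.00 × 10^8 m/s): v = 0.790, u' = 0.737.
u = (u' + v)/(1 + u'v/c²):
u = (0.737 + 0.790) / (1 + 0.737·0.790) = 1.5267/1.5820 = 0.9650
(Galilean addition would give +1.527c, exceeding c.)
Converting back: u = 0.9650 × 3.00 × 10^8 m/s.

2.90 × 10^8 m/s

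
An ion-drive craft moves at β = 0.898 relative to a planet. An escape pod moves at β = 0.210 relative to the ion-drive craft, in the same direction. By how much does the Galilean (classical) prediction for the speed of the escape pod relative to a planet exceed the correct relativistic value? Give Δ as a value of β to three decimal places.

Δ = 0.176

Galilean: u_cl = 0.210 + 0.898 = 1.1080.
Relativistic: u_rel = (0.210 + 0.898) / (1 + 0.210·0.898) = 1.1080/1.1886 = 0.9322.
Δ = 1.1080 − 0.9322 = 0.1758.
(The classical prediction exceeds c; the relativistic result does not.)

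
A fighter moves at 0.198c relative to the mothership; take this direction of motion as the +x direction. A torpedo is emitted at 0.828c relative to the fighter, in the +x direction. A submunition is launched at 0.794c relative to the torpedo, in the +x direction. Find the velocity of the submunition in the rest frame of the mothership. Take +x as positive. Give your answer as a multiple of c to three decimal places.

0.986c

Apply u = (u' + v)/(1 + u'v/c²) successively, working outward toward the mothership.
Start: velocity of the fighter relative to the mothership = 0.1980c.
Compose with the torpedo (u' = 0.828 in the fighter frame): u_1 = (0.828 + 0.198) / (1 + 0.828·0.198) = 1.0260/1.1639 = 0.8815.
Compose with the submunition (u' = 0.794 in the torpedo frame): u_2 = (0.794 + 0.881) / (1 + 0.794·0.881) = 1.6755/1.6999 = 0.9856.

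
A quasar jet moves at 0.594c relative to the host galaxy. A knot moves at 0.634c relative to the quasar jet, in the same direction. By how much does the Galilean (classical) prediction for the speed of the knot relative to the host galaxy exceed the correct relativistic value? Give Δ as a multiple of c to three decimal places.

Galilean: u_cl = 0.634 + 0.594 = 1.2280.
Relativistic: u_rel = (0.634 + 0.594) / (1 + 0.634·0.594) = 1.2280/1.3766 = 0.8921.
Δ = 1.2280 − 0.8921 = 0.3359.
(The classical prediction exceeds c; the relativistic result does not.)

Δ = 0.336c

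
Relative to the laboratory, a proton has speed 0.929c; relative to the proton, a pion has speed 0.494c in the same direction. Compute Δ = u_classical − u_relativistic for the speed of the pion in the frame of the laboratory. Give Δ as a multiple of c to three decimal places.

Δ = 0.448c

Galilean: u_cl = 0.494 + 0.929 = 1.4230.
Relativistic: u_rel = (0.494 + 0.929) / (1 + 0.494·0.929) = 1.4230/1.4589 = 0.9754.
Δ = 1.4230 − 0.9754 = 0.4476.
(The classical prediction exceeds c; the relativistic result does not.)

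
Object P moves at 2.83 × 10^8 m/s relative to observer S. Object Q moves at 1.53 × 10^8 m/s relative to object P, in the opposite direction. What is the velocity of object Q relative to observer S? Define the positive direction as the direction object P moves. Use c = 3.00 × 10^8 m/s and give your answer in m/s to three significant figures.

In units of c (dividing by 3.00 × 10^8 m/s): v = 0.943, u' = -0.510.
u = (u' + v)/(1 + u'v/c²):
u = (-0.510 + 0.943) / (1 + (-0.510)·0.943) = 0.4333/0.5189 = 0.8351
(Galilean addition would give +0.433c.)
Converting back: u = 0.8351 × 3.00 × 10^8 m/s.

+2.51 × 10^8 m/s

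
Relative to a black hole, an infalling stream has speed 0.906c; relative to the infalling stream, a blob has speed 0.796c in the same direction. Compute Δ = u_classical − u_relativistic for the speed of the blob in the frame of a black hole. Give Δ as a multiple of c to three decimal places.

Galilean: u_cl = 0.796 + 0.906 = 1.7020.
Relativistic: u_rel = (0.796 + 0.906) / (1 + 0.796·0.906) = 1.7020/1.7212 = 0.9889.
Δ = 1.7020 − 0.9889 = 0.7131.
(The classical prediction exceeds c; the relativistic result does not.)

Δ = 0.713c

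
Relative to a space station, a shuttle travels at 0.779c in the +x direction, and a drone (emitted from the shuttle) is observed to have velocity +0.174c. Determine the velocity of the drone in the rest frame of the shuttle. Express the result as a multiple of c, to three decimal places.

-0.700c

Invert the composition law: u' = (u − v)/(1 − uv/c²).
u' = (0.174 − 0.779) / (1 − (0.174)(0.779)) = -0.6050/0.8645 = -0.6999.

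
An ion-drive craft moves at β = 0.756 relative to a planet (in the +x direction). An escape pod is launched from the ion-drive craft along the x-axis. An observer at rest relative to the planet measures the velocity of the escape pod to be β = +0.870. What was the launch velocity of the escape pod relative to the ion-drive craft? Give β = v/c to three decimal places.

Invert the composition law: u' = (u − v)/(1 − uv/c²).
u' = (0.870 − 0.756) / (1 − (0.870)(0.756)) = 0.1140/0.3423 = 0.3331.

β = +0.333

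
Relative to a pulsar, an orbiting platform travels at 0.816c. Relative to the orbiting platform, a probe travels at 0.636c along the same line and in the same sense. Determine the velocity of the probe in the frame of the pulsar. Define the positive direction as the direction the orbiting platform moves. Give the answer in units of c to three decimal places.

With v = 0.816 and u' = 0.636 (in units of c),
u = (u' + v)/(1 + u'v/c²):
u = (0.636 + 0.816) / (1 + 0.636·0.816) = 1.4520/1.5190 = 0.9559
(Galilean addition would give +1.452c, exceeding c.)

0.956c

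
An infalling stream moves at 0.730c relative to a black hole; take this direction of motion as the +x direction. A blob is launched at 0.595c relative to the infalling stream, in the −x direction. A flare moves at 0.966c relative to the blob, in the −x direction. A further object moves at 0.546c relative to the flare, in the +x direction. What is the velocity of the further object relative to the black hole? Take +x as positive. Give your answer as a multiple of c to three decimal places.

-0.825c

Apply u = (u' + v)/(1 + u'v/c²) successively, working outward toward the black hole.
Start: velocity of the infalling stream relative to the black hole = 0.7300c.
Compose with the blob (u' = -0.595 in the infalling stream frame): u_1 = (-0.595 + 0.730) / (1 + (-0.595)·0.730) = 0.1350/0.5656 = 0.2387.
Compose with the flare (u' = -0.966 in the blob frame): u_2 = (-0.966 + 0.239) / (1 + (-0.966)·0.239) = -0.7273/0.7695 = -0.9453.
Compose with the further object (u' = 0.546 in the flare frame): u_3 = (0.546 + (-0.945)) / (1 + 0.546·(-0.945)) = -0.3993/0.4839 = -0.8251.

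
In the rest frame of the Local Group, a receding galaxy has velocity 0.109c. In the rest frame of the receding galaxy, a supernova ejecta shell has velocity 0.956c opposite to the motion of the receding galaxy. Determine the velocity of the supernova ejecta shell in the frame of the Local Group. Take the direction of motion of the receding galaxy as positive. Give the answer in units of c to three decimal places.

With v = 0.109 and u' = -0.956 (in units of c),
u = (u' + v)/(1 + u'v/c²):
u = (-0.956 + 0.109) / (1 + (-0.956)·0.109) = -0.8470/0.8958 = -0.9455
(Galilean addition would give -0.847c.)

-0.946c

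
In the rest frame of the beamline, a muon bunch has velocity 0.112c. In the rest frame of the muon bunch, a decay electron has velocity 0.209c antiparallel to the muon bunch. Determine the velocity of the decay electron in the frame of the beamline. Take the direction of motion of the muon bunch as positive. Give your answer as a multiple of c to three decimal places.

With v = 0.112 and u' = -0.209 (in units of c),
u = (u' + v)/(1 + u'v/c²):
u = (-0.209 + 0.112) / (1 + (-0.209)·0.112) = -0.0970/0.9766 = -0.0993

-0.099c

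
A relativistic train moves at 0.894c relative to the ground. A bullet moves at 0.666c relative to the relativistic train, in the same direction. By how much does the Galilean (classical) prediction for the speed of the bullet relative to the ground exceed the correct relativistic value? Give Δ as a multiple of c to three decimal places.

Δ = 0.582c

Galilean: u_cl = 0.666 + 0.894 = 1.5600.
Relativistic: u_rel = (0.666 + 0.894) / (1 + 0.666·0.894) = 1.5600/1.5954 = 0.9778.
Δ = 1.5600 − 0.9778 = 0.5822.
(The classical prediction exceeds c; the relativistic result does not.)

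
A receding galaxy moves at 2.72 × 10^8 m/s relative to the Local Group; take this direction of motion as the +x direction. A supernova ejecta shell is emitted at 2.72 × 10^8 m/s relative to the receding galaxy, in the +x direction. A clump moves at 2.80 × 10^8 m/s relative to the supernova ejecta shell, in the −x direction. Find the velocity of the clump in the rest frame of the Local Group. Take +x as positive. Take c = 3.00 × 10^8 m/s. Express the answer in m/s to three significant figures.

Apply u = (u' + v)/(1 + u'v/c²) successively, working outward toward the Local Group.
(Dividing each given speed by c = 3.00 × 10^8 m/s to work in units of c.)
Start: velocity of the receding galaxy relative to the Local Group = 0.9067c.
Compose with the supernova ejecta shell (u' = 0.907 in the receding galaxy frame): u_1 = (0.907 + 0.907) / (1 + 0.907·0.907) = 1.8133/1.8220 = 0.9952.
Compose with the clump (u' = -0.933 in the supernova ejecta shell frame): u_2 = (-0.933 + 0.995) / (1 + (-0.933)·0.995) = 0.0619/0.0711 = 0.8701.
So u = 0.8701 × 3.00 × 10^8 m/s.

+2.61 × 10^8 m/s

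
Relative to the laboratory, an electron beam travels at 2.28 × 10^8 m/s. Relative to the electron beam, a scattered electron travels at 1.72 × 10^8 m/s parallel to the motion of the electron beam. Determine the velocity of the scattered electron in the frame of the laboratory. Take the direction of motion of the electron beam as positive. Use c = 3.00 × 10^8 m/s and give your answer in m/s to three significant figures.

In units of c (dividing by 3.00 × 10^8 m/s): v = 0.760, u' = 0.573.
u = (u' + v)/(1 + u'v/c²):
u = (0.573 + 0.760) / (1 + 0.573·0.760) = 1.3333/1.4357 = 0.9287
(Galilean addition would give +1.333c, exceeding c.)
Converting back: u = 0.9287 × 3.00 × 10^8 m/s.

2.79 × 10^8 m/s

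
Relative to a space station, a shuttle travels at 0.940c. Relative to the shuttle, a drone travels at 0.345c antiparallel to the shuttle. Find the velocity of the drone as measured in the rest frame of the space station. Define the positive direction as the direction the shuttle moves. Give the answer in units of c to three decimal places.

+0.881c

With v = 0.940 and u' = -0.345 (in units of c),
u = (u' + v)/(1 + u'v/c²):
u = (-0.345 + 0.940) / (1 + (-0.345)·0.940) = 0.5950/0.6757 = 0.8806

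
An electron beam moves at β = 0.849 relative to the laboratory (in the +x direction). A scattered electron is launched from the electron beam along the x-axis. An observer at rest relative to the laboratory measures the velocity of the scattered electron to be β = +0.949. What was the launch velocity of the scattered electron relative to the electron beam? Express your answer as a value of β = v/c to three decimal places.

β = +0.515

Invert the composition law: u' = (u − v)/(1 − uv/c²).
u' = (0.949 − 0.849) / (1 − (0.949)(0.849)) = 0.1000/0.1943 = 0.5147.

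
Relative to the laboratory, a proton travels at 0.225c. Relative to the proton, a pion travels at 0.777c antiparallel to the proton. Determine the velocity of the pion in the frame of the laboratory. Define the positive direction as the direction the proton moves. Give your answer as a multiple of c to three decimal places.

-0.669c

With v = 0.225 and u' = -0.777 (in units of c),
u = (u' + v)/(1 + u'v/c²):
u = (-0.777 + 0.225) / (1 + (-0.777)·0.225) = -0.5520/0.8252 = -0.6689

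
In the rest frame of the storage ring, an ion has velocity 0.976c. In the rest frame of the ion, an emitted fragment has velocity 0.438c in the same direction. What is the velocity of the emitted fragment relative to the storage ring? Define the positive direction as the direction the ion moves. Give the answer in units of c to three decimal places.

With v = 0.976 and u' = 0.438 (in units of c),
u = (u' + v)/(1 + u'v/c²):
u = (0.438 + 0.976) / (1 + 0.438·0.976) = 1.4140/1.4275 = 0.9906

0.991c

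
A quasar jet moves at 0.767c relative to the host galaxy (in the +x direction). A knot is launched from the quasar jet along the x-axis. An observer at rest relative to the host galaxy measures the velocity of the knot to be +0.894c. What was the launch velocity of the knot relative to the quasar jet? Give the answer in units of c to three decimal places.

+0.404c

Invert the composition law: u' = (u − v)/(1 − uv/c²).
u' = (0.894 − 0.767) / (1 − (0.894)(0.767)) = 0.1270/0.3143 = 0.4041.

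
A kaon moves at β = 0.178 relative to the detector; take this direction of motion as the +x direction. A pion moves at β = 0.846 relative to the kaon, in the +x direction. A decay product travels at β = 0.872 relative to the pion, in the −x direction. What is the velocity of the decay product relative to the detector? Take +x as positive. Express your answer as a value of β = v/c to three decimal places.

Apply u = (u' + v)/(1 + u'v/c²) successively, working outward toward the detector.
Start: velocity of the kaon relative to the detector = 0.1780c.
Compose with the pion (u' = 0.846 in the kaon frame): u_1 = (0.846 + 0.178) / (1 + 0.846·0.178) = 1.0240/1.1506 = 0.8900.
Compose with the decay product (u' = -0.872 in the pion frame): u_2 = (-0.872 + 0.890) / (1 + (-0.872)·0.890) = 0.0180/0.2239 = 0.0803.

β = +0.080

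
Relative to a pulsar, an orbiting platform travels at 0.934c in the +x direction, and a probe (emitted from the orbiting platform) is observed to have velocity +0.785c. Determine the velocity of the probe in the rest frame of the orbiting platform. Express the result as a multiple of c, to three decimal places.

-0.558c

Invert the composition law: u' = (u − v)/(1 − uv/c²).
u' = (0.785 − 0.934) / (1 − (0.785)(0.934)) = -0.1490/0.2668 = -0.5584.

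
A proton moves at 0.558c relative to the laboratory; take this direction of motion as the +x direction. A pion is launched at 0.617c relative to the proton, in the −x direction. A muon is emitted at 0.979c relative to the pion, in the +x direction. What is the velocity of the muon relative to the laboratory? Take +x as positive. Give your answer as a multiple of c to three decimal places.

+0.975c

Apply u = (u' + v)/(1 + u'v/c²) successively, working outward toward the laboratory.
Start: velocity of the proton relative to the laboratory = 0.5580c.
Compose with the pion (u' = -0.617 in the proton frame): u_1 = (-0.617 + 0.558) / (1 + (-0.617)·0.558) = -0.0590/0.6557 = -0.0900.
Compose with the muon (u' = 0.979 in the pion frame): u_2 = (0.979 + (-0.090)) / (1 + 0.979·(-0.090)) = 0.8890/0.9119 = 0.9749.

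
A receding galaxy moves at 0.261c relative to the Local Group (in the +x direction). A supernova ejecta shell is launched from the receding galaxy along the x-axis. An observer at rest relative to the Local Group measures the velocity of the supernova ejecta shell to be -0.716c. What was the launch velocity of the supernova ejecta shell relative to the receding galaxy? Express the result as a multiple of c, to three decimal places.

-0.823c

Invert the composition law: u' = (u − v)/(1 − uv/c²).
u' = (-0.716 − 0.261) / (1 − (-0.716)(0.261)) = -0.9770/1.1869 = -0.8232.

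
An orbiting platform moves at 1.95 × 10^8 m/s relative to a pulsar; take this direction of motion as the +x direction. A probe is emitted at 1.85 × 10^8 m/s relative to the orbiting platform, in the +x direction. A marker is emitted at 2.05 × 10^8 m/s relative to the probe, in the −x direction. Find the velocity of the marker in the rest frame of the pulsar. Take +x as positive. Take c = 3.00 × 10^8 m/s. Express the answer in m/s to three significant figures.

+1.73 × 10^8 m/s

Apply u = (u' + v)/(1 + u'v/c²) successively, working outward toward the pulsar.
(Dividing each given speed by c = 3.00 × 10^8 m/s to work in units of c.)
Start: velocity of the orbiting platform relative to the pulsar = 0.6500c.
Compose with the probe (u' = 0.617 in the orbiting platform frame): u_1 = (0.617 + 0.650) / (1 + 0.617·0.650) = 1.2667/1.4008 = 0.9042.
Compose with the marker (u' = -0.683 in the probe frame): u_2 = (-0.683 + 0.904) / (1 + (-0.683)·0.904) = 0.2209/0.3821 = 0.5781.
So u = 0.5781 × 3.00 × 10^8 m/s.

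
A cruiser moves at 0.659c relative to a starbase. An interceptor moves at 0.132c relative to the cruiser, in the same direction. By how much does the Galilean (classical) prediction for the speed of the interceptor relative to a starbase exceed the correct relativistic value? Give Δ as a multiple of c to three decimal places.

Δ = 0.063c

Galilean: u_cl = 0.132 + 0.659 = 0.7910.
Relativistic: u_rel = (0.132 + 0.659) / (1 + 0.132·0.659) = 0.7910/1.0870 = 0.7277.
Δ = 0.7910 − 0.7277 = 0.0633.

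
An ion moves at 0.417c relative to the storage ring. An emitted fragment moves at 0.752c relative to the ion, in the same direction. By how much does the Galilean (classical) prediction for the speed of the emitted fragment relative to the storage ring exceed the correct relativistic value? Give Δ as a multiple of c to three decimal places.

Galilean: u_cl = 0.752 + 0.417 = 1.1690.
Relativistic: u_rel = (0.752 + 0.417) / (1 + 0.752·0.417) = 1.1690/1.3136 = 0.8899.
Δ = 1.1690 − 0.8899 = 0.2791.
(The classical prediction exceeds c; the relativistic result does not.)

Δ = 0.279c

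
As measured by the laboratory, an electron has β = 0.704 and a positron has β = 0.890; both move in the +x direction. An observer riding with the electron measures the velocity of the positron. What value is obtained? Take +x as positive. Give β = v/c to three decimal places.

β = +0.498

β_A = 0.704, β_B = 0.890.
Transform to A's frame with the inverse velocity-addition law: u' = (u − v)/(1 − uv/c²), taking u = β_B and v = β_A.
u' = (0.890 − 0.704) / (1 − (0.704)(0.890)) = 0.1860/0.3734 = 0.4981.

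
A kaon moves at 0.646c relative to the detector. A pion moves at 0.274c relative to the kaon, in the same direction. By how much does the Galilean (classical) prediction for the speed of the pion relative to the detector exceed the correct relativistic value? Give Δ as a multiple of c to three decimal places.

Galilean: u_cl = 0.274 + 0.646 = 0.9200.
Relativistic: u_rel = (0.274 + 0.646) / (1 + 0.274·0.646) = 0.9200/1.1770 = 0.7816.
Δ = 0.9200 − 0.7816 = 0.1384.

Δ = 0.138c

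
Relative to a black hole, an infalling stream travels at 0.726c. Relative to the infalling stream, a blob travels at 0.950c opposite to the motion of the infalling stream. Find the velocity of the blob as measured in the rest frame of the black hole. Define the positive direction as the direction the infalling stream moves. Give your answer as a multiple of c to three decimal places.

With v = 0.726 and u' = -0.950 (in units of c),
u = (u' + v)/(1 + u'v/c²):
u = (-0.950 + 0.726) / (1 + (-0.950)·0.726) = -0.2240/0.3103 = -0.7219

-0.722c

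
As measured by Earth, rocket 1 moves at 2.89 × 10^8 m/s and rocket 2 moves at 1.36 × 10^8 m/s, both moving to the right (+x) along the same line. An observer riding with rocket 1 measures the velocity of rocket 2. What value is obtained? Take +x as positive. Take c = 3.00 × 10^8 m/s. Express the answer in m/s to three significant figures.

β_A = 0.963, β_B = 0.453 (dividing each by c = 3.00 × 10^8 m/s).
Transform to A's frame with the inverse velocity-addition law: u' = (u − v)/(1 − uv/c²), taking u = β_B and v = β_A.
u' = (0.453 − 0.963) / (1 − (0.963)(0.453)) = -0.5100/0.5633 = -0.9054.
u' = -0.9054 × 3.00 × 10^8 m/s.

-2.72 × 10^8 m/s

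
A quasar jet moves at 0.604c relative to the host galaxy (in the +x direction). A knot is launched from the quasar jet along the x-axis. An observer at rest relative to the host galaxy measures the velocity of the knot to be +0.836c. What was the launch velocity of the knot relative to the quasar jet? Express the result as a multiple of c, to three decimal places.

+0.469c

Invert the composition law: u' = (u − v)/(1 − uv/c²).
u' = (0.836 − 0.604) / (1 − (0.836)(0.604)) = 0.2320/0.4951 = 0.4686.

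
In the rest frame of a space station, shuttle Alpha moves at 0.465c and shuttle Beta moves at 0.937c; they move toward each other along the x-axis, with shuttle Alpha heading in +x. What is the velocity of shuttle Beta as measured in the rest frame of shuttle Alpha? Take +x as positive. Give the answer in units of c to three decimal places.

-0.977c

β_A = 0.465, β_B = -0.937.
Transform to A's frame with the inverse velocity-addition law: u' = (u − v)/(1 − uv/c²), taking u = β_B and v = β_A.
u' = (-0.937 − 0.465) / (1 − (0.465)(-0.937)) = -1.4020/1.4357 = -0.9765.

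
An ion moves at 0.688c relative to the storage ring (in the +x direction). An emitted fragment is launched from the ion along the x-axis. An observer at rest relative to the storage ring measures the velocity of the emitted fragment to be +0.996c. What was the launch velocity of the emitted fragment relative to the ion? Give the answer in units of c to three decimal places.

+0.979c

Invert the composition law: u' = (u − v)/(1 − uv/c²).
u' = (0.996 − 0.688) / (1 − (0.996)(0.688)) = 0.3080/0.3148 = 0.9785.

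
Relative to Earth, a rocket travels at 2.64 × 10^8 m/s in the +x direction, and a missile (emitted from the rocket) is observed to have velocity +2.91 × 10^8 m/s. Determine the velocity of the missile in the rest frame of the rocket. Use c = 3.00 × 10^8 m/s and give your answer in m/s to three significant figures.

+1.84 × 10^8 m/s

v = 0.880c, u = 0.970c.
Invert the composition law: u' = (u − v)/(1 − uv/c²).
u' = (0.970 − 0.880) / (1 − (0.970)(0.880)) = 0.0900/0.1464 = 0.6148.
u' = 0.6148 × 3.00 × 10^8 m/s.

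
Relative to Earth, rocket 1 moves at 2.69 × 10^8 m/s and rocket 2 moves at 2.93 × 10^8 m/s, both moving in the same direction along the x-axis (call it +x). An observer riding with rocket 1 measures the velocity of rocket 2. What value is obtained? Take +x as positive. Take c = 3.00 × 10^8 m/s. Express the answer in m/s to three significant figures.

β_A = 0.897, β_B = 0.977 (dividing each by c = 3.00 × 10^8 m/s).
Transform to A's frame with the inverse velocity-addition law: u' = (u − v)/(1 − uv/c²), taking u = β_B and v = β_A.
u' = (0.977 − 0.897) / (1 − (0.897)(0.977)) = 0.0800/0.1243 = 0.6438.
u' = 0.6438 × 3.00 × 10^8 m/s.

+1.93 × 10^8 m/s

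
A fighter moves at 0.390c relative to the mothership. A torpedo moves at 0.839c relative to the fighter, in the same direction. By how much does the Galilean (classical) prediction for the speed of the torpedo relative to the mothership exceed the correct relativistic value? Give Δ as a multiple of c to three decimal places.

Δ = 0.303c

Galilean: u_cl = 0.839 + 0.390 = 1.2290.
Relativistic: u_rel = (0.839 + 0.390) / (1 + 0.839·0.390) = 1.2290/1.3272 = 0.9260.
Δ = 1.2290 − 0.9260 = 0.3030.
(The classical prediction exceeds c; the relativistic result does not.)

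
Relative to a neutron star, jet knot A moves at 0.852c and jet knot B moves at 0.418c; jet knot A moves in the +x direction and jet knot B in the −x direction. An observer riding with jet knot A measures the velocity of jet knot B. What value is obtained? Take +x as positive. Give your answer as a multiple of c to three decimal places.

-0.936c

β_A = 0.852, β_B = -0.418.
Transform to A's frame with the inverse velocity-addition law: u' = (u − v)/(1 − uv/c²), taking u = β_B and v = β_A.
u' = (-0.418 − 0.852) / (1 − (0.852)(-0.418)) = -1.2700/1.3561 = -0.9365.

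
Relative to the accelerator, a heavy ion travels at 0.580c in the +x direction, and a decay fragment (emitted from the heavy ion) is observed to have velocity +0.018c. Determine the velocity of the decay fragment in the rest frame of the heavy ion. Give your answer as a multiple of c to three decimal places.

-0.568c

Invert the composition law: u' = (u − v)/(1 − uv/c²).
u' = (0.018 − 0.580) / (1 − (0.018)(0.580)) = -0.5620/0.9896 = -0.5679.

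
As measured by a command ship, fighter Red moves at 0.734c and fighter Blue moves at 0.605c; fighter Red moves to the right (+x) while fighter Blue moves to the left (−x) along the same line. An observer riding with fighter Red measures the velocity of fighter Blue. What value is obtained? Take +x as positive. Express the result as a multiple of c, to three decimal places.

-0.927c

β_A = 0.734, β_B = -0.605.
Transform to A's frame with the inverse velocity-addition law: u' = (u − v)/(1 − uv/c²), taking u = β_B and v = β_A.
u' = (-0.605 − 0.734) / (1 − (0.734)(-0.605)) = -1.3390/1.4441 = -0.9272.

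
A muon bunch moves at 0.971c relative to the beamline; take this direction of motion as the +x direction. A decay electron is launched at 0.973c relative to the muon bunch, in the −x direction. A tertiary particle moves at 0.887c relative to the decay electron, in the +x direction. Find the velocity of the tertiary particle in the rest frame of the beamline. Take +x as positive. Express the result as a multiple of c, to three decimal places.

+0.879c

Apply u = (u' + v)/(1 + u'v/c²) successively, working outward toward the beamline.
Start: velocity of the muon bunch relative to the beamline = 0.9710c.
Compose with the decay electron (u' = -0.973 in the muon bunch frame): u_1 = (-0.973 + 0.971) / (1 + (-0.973)·0.971) = -0.0020/0.0552 = -0.0362.
Compose with the tertiary particle (u' = 0.887 in the decay electron frame): u_2 = (0.887 + (-0.036)) / (1 + 0.887·(-0.036)) = 0.8508/0.9679 = 0.8790.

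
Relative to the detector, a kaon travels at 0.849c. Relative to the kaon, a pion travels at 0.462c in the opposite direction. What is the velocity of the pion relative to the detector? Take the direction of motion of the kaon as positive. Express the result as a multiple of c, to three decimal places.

With v = 0.849 and u' = -0.462 (in units of c),
u = (u' + v)/(1 + u'v/c²):
u = (-0.462 + 0.849) / (1 + (-0.462)·0.849) = 0.3870/0.6078 = 0.6368

+0.637c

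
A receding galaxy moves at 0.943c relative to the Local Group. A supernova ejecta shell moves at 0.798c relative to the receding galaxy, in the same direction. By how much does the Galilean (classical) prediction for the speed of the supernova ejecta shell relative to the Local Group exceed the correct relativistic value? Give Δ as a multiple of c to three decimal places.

Galilean: u_cl = 0.798 + 0.943 = 1.7410.
Relativistic: u_rel = (0.798 + 0.943) / (1 + 0.798·0.943) = 1.7410/1.7525 = 0.9934.
Δ = 1.7410 − 0.9934 = 0.7476.
(The classical prediction exceeds c; the relativistic result does not.)

Δ = 0.748c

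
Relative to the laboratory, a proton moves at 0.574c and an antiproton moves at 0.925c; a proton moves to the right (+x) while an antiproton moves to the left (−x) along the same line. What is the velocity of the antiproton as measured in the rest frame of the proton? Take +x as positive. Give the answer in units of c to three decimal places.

β_A = 0.574, β_B = -0.925.
Transform to A's frame with the inverse velocity-addition law: u' = (u − v)/(1 − uv/c²), taking u = β_B and v = β_A.
u' = (-0.925 − 0.574) / (1 − (0.574)(-0.925)) = -1.4990/1.5310 = -0.9791.

-0.979c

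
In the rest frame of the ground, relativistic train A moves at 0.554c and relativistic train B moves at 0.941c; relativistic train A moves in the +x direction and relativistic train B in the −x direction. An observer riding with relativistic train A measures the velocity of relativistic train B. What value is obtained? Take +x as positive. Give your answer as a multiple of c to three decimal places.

-0.983c

β_A = 0.554, β_B = -0.941.
Transform to A's frame with the inverse velocity-addition law: u' = (u − v)/(1 − uv/c²), taking u = β_B and v = β_A.
u' = (-0.941 − 0.554) / (1 − (0.554)(-0.941)) = -1.4950/1.5213 = -0.9827.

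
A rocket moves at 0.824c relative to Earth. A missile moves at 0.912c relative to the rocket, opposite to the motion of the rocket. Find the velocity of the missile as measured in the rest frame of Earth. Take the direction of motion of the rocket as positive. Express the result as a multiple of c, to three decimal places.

With v = 0.824 and u' = -0.912 (in units of c),
u = (u' + v)/(1 + u'v/c²):
u = (-0.912 + 0.824) / (1 + (-0.912)·0.824) = -0.0880/0.2485 = -0.3541

-0.354c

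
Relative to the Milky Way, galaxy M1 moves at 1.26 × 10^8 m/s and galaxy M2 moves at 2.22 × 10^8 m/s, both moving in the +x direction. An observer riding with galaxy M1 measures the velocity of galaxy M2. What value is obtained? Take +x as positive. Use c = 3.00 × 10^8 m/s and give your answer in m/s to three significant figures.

β_A = 0.420, β_B = 0.740 (dividing each by c = 3.00 × 10^8 m/s).
Transform to A's frame with the inverse velocity-addition law: u' = (u − v)/(1 − uv/c²), taking u = β_B and v = β_A.
u' = (0.740 − 0.420) / (1 − (0.420)(0.740)) = 0.3200/0.6892 = 0.4643.
u' = 0.4643 × 3.00 × 10^8 m/s.

+1.39 × 10^8 m/s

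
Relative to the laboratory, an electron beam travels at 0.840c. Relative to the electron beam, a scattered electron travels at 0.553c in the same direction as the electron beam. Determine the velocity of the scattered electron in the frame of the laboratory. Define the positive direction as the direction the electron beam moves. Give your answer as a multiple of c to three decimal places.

With v = 0.840 and u' = 0.553 (in units of c),
u = (u' + v)/(1 + u'v/c²):
u = (0.553 + 0.840) / (1 + 0.553·0.840) = 1.3930/1.4645 = 0.9512
(Galilean addition would give +1.393c, exceeding c.)

0.951c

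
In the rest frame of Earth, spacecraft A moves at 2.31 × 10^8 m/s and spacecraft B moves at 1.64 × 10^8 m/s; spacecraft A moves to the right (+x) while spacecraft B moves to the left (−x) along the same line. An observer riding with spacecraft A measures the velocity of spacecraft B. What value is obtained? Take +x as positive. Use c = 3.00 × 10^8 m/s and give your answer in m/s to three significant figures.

β_A = 0.770, β_B = -0.547 (dividing each by c = 3.00 × 10^8 m/s).
Transform to A's frame with the inverse velocity-addition law: u' = (u − v)/(1 − uv/c²), taking u = β_B and v = β_A.
u' = (-0.547 − 0.770) / (1 − (0.770)(-0.547)) = -1.3167/1.4209 = -0.9266.
u' = -0.9266 × 3.00 × 10^8 m/s.

-2.78 × 10^8 m/s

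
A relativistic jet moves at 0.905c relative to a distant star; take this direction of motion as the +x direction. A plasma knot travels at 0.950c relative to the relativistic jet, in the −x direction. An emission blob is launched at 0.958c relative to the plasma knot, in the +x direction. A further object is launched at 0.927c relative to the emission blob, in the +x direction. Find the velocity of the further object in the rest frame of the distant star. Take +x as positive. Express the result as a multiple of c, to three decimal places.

Apply u = (u' + v)/(1 + u'v/c²) successively, working outward toward the distant star.
Start: velocity of the relativistic jet relative to the distant star = 0.9050c.
Compose with the plasma knot (u' = -0.950 in the relativistic jet frame): u_1 = (-0.950 + 0.905) / (1 + (-0.950)·0.905) = -0.0450/0.1403 = -0.3209.
Compose with the emission blob (u' = 0.958 in the plasma knot frame): u_2 = (0.958 + (-0.321)) / (1 + 0.958·(-0.321)) = 0.6371/0.6926 = 0.9199.
Compose with the further object (u' = 0.927 in the emission blob frame): u_3 = (0.927 + 0.920) / (1 + 0.927·0.920) = 1.8469/1.8528 = 0.9968.

+0.997c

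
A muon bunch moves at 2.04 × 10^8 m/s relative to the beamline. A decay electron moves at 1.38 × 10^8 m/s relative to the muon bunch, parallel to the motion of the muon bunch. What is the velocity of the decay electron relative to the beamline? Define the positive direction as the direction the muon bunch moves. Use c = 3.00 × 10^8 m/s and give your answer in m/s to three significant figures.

2.61 × 10^8 m/s

In units of c (dividing by 3.00 × 10^8 m/s): v = 0.680, u' = 0.460.
u = (u' + v)/(1 + u'v/c²):
u = (0.460 + 0.680) / (1 + 0.460·0.680) = 1.1400/1.3128 = 0.8684
(Galilean addition would give +1.140c, exceeding c.)
Converting back: u = 0.8684 × 3.00 × 10^8 m/s.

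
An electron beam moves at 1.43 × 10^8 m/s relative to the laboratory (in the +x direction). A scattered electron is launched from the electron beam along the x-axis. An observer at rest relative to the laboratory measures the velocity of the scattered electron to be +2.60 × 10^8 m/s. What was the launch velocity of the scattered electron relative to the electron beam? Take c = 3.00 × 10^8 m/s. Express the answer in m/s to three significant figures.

v = 0.477c, u = 0.867c.
Invert the composition law: u' = (u − v)/(1 − uv/c²).
u' = (0.867 − 0.477) / (1 − (0.867)(0.477)) = 0.3900/0.5869 = 0.6645.
u' = 0.6645 × 3.00 × 10^8 m/s.

+1.99 × 10^8 m/s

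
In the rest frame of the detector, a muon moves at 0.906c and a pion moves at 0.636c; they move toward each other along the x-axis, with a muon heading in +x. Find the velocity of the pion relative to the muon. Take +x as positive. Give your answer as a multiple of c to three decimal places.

-0.978c

β_A = 0.906, β_B = -0.636.
Transform to A's frame with the inverse velocity-addition law: u' = (u − v)/(1 − uv/c²), taking u = β_B and v = β_A.
u' = (-0.636 − 0.906) / (1 − (0.906)(-0.636)) = -1.5420/1.5762 = -0.9783.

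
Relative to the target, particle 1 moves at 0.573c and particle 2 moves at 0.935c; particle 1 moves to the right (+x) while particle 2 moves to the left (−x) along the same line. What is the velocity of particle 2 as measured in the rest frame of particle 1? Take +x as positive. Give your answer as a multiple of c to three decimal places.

-0.982c

β_A = 0.573, β_B = -0.935.
Transform to A's frame with the inverse velocity-addition law: u' = (u − v)/(1 − uv/c²), taking u = β_B and v = β_A.
u' = (-0.935 − 0.573) / (1 − (0.573)(-0.935)) = -1.5080/1.5358 = -0.9819.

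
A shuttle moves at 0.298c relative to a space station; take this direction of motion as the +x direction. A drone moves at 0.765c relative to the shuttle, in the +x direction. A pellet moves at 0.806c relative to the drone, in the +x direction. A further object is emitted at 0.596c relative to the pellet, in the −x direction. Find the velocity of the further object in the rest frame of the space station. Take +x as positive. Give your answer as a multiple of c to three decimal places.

+0.941c

Apply u = (u' + v)/(1 + u'v/c²) successively, working outward toward the space station.
Start: velocity of the shuttle relative to the space station = 0.2980c.
Compose with the drone (u' = 0.765 in the shuttle frame): u_1 = (0.765 + 0.298) / (1 + 0.765·0.298) = 1.0630/1.2280 = 0.8657.
Compose with the pellet (u' = 0.806 in the drone frame): u_2 = (0.806 + 0.866) / (1 + 0.806·0.866) = 1.6717/1.6977 = 0.9846.
Compose with the further object (u' = -0.596 in the pellet frame): u_3 = (-0.596 + 0.985) / (1 + (-0.596)·0.985) = 0.3886/0.4131 = 0.9407.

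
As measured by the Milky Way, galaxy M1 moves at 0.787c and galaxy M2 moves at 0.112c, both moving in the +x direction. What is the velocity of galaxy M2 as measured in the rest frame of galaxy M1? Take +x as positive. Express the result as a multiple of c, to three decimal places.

-0.740c

β_A = 0.787, β_B = 0.112.
Transform to A's frame with the inverse velocity-addition law: u' = (u − v)/(1 − uv/c²), taking u = β_B and v = β_A.
u' = (0.112 − 0.787) / (1 − (0.787)(0.112)) = -0.6750/0.9119 = -0.7402.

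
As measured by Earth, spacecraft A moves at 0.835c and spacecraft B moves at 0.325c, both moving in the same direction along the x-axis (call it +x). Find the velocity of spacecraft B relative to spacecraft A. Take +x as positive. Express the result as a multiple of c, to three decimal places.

β_A = 0.835, β_B = 0.325.
Transform to A's frame with the inverse velocity-addition law: u' = (u − v)/(1 − uv/c²), taking u = β_B and v = β_A.
u' = (0.325 − 0.835) / (1 − (0.835)(0.325)) = -0.5100/0.7286 = -0.6999.

-0.700c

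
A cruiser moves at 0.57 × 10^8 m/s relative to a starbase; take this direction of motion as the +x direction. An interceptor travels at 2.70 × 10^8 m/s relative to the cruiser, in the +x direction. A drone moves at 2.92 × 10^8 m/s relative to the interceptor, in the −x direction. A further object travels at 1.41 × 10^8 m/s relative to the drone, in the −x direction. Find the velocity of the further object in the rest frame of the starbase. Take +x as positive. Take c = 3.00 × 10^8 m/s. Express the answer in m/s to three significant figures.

Apply u = (u' + v)/(1 + u'v/c²) successively, working outward toward the starbase.
(Dividing each given speed by c = 3.00 × 10^8 m/s to work in units of c.)
Start: velocity of the cruiser relative to the starbase = 0.1900c.
Compose with the interceptor (u' = 0.900 in the cruiser frame): u_1 = (0.900 + 0.190) / (1 + 0.900·0.190) = 1.0900/1.1710 = 0.9308.
Compose with the drone (u' = -0.973 in the interceptor frame): u_2 = (-0.973 + 0.931) / (1 + (-0.973)·0.931) = -0.0425/0.0940 = -0.4522.
Compose with the further object (u' = -0.470 in the drone frame): u_3 = (-0.470 + (-0.452)) / (1 + (-0.470)·(-0.452)) = -0.9222/1.2125 = -0.7606.
So u = -0.7606 × 3.00 × 10^8 m/s.

-2.28 × 10^8 m/s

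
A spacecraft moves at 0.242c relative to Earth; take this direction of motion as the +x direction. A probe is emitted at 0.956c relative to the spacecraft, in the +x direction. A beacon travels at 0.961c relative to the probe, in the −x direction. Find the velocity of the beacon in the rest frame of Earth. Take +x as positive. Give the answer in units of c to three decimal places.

+0.183c

Apply u = (u' + v)/(1 + u'v/c²) successively, working outward toward Earth.
Start: velocity of the spacecraft relative to Earth = 0.2420c.
Compose with the probe (u' = 0.956 in the spacecraft frame): u_1 = (0.956 + 0.242) / (1 + 0.956·0.242) = 1.1980/1.2314 = 0.9729.
Compose with the beacon (u' = -0.961 in the probe frame): u_2 = (-0.961 + 0.973) / (1 + (-0.961)·0.973) = 0.0119/0.0650 = 0.1832.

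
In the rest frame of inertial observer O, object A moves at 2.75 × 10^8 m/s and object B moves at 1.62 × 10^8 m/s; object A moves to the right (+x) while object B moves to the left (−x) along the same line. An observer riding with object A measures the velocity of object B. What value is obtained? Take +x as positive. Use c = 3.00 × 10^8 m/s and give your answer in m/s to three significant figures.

β_A = 0.917, β_B = -0.540 (dividing each by c = 3.00 × 10^8 m/s).
Transform to A's frame with the inverse velocity-addition law: u' = (u − v)/(1 − uv/c²), taking u = β_B and v = β_A.
u' = (-0.540 − 0.917) / (1 − (0.917)(-0.540)) = -1.4567/1.4950 = -0.9744.
u' = -0.9744 × 3.00 × 10^8 m/s.

-2.92 × 10^8 m/s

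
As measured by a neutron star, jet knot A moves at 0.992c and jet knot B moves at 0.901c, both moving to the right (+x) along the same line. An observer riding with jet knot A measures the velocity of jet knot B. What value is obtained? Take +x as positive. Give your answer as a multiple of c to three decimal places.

-0.857c

β_A = 0.992, β_B = 0.901.
Transform to A's frame with the inverse velocity-addition law: u' = (u − v)/(1 − uv/c²), taking u = β_B and v = β_A.
u' = (0.901 − 0.992) / (1 − (0.992)(0.901)) = -0.0910/0.1062 = -0.8568.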